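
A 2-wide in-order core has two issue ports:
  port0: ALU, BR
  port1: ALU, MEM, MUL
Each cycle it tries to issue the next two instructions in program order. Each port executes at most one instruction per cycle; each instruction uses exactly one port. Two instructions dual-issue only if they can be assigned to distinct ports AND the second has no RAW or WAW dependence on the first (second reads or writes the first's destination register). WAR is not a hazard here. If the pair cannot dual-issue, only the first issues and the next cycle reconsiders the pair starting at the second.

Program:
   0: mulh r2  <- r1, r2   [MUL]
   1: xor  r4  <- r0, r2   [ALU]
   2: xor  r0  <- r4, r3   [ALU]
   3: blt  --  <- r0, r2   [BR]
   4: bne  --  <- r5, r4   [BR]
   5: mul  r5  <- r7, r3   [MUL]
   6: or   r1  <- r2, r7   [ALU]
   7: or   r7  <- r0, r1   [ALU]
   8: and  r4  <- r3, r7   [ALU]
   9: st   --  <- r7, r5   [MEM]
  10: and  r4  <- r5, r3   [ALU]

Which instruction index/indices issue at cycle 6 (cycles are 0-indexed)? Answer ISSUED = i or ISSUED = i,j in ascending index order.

0. mulh.MUL @i0  | RAW r2
1. xor.ALU @i1  | RAW r4
2. xor.ALU @i2  | RAW r0
3. blt.BR @i3  | no-port BR/BR
4. bne.BR+mul.MUL @i4&i5  | 2-wide
5. or.ALU @i6  | RAW r1
6. or.ALU @i7  | RAW r7
7. and.ALU+st.MEM @i8&i9  | 2-wide
8. and.ALU @i10  | tail

ISSUED = 7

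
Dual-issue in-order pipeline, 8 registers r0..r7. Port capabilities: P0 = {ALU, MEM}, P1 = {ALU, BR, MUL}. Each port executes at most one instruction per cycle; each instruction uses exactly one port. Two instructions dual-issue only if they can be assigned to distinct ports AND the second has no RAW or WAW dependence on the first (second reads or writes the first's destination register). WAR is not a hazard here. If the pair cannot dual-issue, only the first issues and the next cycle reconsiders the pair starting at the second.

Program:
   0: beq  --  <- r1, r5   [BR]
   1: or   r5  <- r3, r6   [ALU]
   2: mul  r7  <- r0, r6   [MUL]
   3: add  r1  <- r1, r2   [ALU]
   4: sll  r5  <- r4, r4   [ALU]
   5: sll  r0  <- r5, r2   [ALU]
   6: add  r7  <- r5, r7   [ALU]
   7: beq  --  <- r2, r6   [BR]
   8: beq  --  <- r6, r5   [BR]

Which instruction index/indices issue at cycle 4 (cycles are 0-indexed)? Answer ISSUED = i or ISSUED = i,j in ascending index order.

[0] i0/i1  beq.BR or.ALU  -- 2-wide
[1] i2/i3  mul.MUL add.ALU  -- 2-wide
[2] i4  sll.ALU  -- RAW r5
[3] i5/i6  sll.ALU add.ALU  -- 2-wide
[4] i7  beq.BR  -- no-port BR/BR
[5] i8  beq.BR  -- tail

ISSUED = 7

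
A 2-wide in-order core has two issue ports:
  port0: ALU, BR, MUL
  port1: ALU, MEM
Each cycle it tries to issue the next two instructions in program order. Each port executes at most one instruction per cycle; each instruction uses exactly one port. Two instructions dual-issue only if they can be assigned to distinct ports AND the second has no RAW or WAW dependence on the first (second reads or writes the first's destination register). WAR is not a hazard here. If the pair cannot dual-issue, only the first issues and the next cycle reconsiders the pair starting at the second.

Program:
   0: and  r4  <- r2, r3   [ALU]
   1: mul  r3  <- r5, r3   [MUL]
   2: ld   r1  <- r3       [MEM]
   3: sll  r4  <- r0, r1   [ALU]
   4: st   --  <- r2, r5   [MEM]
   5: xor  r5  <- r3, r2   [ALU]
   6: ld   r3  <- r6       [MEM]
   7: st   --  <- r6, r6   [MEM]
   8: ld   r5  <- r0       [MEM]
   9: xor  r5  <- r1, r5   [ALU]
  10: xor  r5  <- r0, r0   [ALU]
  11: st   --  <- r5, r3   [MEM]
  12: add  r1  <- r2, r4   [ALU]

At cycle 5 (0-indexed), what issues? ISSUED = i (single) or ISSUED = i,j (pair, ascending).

ISSUED = 8

  cy0 -> i0/i1 (and+mul) 2-wide
  cy1 -> i2 (ld) RAW r1
  cy2 -> i3/i4 (sll+st) 2-wide
  cy3 -> i5/i6 (xor+ld) 2-wide
  cy4 -> i7 (st) no-port MEM/MEM
  cy5 -> i8 (ld) RAW+WAW r5
  cy6 -> i9 (xor) WAW r5
  cy7 -> i10 (xor) RAW r5
  cy8 -> i11/i12 (st+add) 2-wide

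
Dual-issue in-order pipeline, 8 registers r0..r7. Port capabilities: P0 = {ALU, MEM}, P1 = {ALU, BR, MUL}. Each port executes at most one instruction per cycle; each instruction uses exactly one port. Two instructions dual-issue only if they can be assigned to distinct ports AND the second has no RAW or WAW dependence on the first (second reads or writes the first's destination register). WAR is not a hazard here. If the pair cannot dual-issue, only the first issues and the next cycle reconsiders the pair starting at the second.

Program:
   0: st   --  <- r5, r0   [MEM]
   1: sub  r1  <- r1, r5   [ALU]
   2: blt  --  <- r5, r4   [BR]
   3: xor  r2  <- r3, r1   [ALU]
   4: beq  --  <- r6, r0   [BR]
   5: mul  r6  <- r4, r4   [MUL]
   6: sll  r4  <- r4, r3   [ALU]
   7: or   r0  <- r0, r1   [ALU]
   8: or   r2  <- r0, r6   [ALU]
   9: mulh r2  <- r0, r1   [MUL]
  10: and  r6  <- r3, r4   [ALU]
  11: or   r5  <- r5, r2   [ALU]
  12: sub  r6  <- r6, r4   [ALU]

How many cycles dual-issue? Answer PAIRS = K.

t=0 i0,i1:st sub ; 2-wide
t=1 i2,i3:blt xor ; 2-wide
t=2 i4:beq ; no-port BR/MUL
t=3 i5,i6:mul sll ; 2-wide
t=4 i7:or ; RAW r0
t=5 i8:or ; WAW r2
t=6 i9,i10:mulh and ; 2-wide
t=7 i11,i12:or sub ; 2-wide

PAIRS = 5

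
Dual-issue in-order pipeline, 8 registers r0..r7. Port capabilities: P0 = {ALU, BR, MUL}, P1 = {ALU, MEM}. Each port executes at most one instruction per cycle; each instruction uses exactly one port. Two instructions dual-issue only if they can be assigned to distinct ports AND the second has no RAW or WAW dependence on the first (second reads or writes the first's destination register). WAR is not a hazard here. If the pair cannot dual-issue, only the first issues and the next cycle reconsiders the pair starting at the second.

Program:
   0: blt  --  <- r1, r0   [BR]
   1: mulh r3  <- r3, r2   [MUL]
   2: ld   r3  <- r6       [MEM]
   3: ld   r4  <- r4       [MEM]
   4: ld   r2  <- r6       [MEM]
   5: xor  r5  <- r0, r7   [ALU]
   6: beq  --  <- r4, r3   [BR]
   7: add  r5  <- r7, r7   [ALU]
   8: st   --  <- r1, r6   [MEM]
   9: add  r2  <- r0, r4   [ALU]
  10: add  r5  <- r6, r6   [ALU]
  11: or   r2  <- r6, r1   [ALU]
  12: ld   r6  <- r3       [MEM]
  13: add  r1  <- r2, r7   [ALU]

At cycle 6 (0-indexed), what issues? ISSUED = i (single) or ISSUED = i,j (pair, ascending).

ISSUED = 8,9

  cy0 -> i0 (blt) no-port BR/MUL
  cy1 -> i1 (mulh) WAW r3
  cy2 -> i2 (ld) no-port MEM/MEM
  cy3 -> i3 (ld) no-port MEM/MEM
  cy4 -> i4/i5 (ld;xor) pair
  cy5 -> i6/i7 (beq;add) pair
  cy6 -> i8/i9 (st;add) pair
  cy7 -> i10/i11 (add;or) pair
  cy8 -> i12/i13 (ld;add) pair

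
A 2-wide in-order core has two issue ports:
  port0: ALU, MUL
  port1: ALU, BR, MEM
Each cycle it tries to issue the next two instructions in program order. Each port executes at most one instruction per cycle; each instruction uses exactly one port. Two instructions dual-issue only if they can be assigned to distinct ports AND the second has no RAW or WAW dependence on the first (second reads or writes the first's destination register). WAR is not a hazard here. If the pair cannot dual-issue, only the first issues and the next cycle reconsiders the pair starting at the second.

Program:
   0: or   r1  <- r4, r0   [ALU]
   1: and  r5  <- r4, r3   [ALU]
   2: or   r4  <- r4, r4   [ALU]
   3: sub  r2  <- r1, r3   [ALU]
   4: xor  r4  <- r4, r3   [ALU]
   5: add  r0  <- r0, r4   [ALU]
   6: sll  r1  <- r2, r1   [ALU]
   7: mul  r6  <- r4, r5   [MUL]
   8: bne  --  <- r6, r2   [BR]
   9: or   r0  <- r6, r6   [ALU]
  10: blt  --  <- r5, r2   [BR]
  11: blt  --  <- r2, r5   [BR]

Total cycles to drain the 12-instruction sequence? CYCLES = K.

CYCLES = 8

t=0 i0,i1:or.ALU+and.ALU ; pair
t=1 i2,i3:or.ALU+sub.ALU ; pair
t=2 i4:xor.ALU ; RAW r4
t=3 i5,i6:add.ALU+sll.ALU ; pair
t=4 i7:mul.MUL ; RAW r6
t=5 i8,i9:bne.BR+or.ALU ; pair
t=6 i10:blt.BR ; no-port BR/BR
t=7 i11:blt.BR ; tail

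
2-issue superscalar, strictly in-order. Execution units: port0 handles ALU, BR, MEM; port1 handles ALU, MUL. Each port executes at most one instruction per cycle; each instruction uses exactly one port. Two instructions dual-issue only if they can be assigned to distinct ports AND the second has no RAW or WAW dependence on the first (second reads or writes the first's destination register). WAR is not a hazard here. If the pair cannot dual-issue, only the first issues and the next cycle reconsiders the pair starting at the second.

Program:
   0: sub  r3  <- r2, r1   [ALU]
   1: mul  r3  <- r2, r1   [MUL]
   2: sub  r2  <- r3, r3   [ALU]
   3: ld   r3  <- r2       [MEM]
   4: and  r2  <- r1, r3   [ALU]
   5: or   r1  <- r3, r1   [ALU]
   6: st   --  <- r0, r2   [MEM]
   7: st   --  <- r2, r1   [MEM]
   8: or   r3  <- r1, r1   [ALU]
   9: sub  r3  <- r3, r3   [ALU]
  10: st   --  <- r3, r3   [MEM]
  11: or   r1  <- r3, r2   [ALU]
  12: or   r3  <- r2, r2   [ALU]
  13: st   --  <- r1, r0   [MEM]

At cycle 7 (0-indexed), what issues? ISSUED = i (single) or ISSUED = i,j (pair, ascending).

ISSUED = 9

c0: i0 sub  WAW r3
c1: i1 mul  RAW r3
c2: i2 sub  RAW r2
c3: i3 ld  RAW r3
c4: i4,i5 and+or  2-wide
c5: i6 st  no-port MEM/MEM
c6: i7,i8 st+or  2-wide
c7: i9 sub  RAW r3
c8: i10,i11 st+or  2-wide
c9: i12,i13 or+st  2-wide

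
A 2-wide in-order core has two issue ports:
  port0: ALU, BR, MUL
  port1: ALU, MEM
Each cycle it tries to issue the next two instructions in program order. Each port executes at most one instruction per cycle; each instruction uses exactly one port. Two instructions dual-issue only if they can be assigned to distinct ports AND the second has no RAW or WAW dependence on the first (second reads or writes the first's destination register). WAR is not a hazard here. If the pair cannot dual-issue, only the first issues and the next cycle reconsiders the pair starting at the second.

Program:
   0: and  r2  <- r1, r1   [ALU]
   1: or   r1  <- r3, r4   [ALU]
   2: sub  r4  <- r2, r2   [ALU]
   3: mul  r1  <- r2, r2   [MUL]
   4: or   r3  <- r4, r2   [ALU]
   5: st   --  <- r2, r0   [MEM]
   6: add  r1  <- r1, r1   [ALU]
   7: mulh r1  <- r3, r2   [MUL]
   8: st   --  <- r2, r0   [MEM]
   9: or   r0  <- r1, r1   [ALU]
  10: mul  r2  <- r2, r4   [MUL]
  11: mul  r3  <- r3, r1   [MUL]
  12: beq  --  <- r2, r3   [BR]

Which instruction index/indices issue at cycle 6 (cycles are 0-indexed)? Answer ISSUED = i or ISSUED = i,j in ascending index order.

t=0 i0,i1:and.ALU;or.ALU ; dual
t=1 i2,i3:sub.ALU;mul.MUL ; dual
t=2 i4,i5:or.ALU;st.MEM ; dual
t=3 i6:add.ALU ; WAW r1
t=4 i7,i8:mulh.MUL;st.MEM ; dual
t=5 i9,i10:or.ALU;mul.MUL ; dual
t=6 i11:mul.MUL ; no-port MUL/BR
t=7 i12:beq.BR ; tail

ISSUED = 11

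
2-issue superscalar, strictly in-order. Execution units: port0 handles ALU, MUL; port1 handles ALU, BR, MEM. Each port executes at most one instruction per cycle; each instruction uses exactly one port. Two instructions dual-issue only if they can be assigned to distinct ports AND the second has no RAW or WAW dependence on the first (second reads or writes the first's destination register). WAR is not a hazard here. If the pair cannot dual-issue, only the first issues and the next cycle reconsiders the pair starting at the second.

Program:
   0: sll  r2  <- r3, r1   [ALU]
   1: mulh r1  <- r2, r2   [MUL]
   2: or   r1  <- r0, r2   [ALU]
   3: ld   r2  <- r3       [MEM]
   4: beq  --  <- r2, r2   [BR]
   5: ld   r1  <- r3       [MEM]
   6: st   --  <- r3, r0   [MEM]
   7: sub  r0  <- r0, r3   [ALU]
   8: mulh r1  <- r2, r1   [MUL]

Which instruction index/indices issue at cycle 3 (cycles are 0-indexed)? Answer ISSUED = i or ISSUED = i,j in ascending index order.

0. sll @i0  | RAW r2
1. mulh @i1  | WAW r1
2. or ld @i2&i3  | dual
3. beq @i4  | no-port BR/MEM
4. ld @i5  | no-port MEM/MEM
5. st sub @i6&i7  | dual
6. mulh @i8  | tail

ISSUED = 4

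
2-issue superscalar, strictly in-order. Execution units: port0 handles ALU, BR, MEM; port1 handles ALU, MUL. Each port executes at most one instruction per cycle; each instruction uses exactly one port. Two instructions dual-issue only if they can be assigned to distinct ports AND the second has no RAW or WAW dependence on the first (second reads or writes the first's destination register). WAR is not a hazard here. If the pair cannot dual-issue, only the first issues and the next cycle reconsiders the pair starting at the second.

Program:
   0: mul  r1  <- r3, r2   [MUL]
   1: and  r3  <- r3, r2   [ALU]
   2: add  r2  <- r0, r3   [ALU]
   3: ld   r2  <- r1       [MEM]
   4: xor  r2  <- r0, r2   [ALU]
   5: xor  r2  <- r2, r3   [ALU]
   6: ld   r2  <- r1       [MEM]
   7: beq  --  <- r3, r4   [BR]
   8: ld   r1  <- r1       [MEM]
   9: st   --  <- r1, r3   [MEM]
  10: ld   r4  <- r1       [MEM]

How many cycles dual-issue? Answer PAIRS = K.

t=0 i0,i1:mul+and ; 2-wide
t=1 i2:add ; WAW r2
t=2 i3:ld ; RAW+WAW r2
t=3 i4:xor ; RAW+WAW r2
t=4 i5:xor ; WAW r2
t=5 i6:ld ; no-port MEM/BR
t=6 i7:beq ; no-port BR/MEM
t=7 i8:ld ; no-port MEM/MEM
t=8 i9:st ; no-port MEM/MEM
t=9 i10:ld ; tail

PAIRS = 1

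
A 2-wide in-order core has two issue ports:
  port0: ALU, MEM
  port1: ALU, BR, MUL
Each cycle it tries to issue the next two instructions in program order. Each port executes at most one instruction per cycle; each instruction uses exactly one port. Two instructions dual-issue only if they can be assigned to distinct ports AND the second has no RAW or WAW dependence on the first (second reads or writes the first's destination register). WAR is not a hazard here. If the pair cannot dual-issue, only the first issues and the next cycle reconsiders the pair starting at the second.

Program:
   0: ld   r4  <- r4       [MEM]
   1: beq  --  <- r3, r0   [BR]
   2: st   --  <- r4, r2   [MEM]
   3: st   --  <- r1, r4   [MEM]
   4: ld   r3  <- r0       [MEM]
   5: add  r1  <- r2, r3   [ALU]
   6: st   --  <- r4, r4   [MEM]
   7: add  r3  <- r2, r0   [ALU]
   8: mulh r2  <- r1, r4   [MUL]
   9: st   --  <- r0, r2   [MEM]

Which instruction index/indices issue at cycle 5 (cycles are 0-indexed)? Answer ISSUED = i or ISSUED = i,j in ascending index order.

#0 head=0: ld;beq i0&i1 dual
#1 head=2: st i2 no-port MEM/MEM
#2 head=3: st i3 no-port MEM/MEM
#3 head=4: ld i4 RAW r3
#4 head=5: add;st i5&i6 dual
#5 head=7: add;mulh i7&i8 dual
#6 head=9: st i9 tail

ISSUED = 7,8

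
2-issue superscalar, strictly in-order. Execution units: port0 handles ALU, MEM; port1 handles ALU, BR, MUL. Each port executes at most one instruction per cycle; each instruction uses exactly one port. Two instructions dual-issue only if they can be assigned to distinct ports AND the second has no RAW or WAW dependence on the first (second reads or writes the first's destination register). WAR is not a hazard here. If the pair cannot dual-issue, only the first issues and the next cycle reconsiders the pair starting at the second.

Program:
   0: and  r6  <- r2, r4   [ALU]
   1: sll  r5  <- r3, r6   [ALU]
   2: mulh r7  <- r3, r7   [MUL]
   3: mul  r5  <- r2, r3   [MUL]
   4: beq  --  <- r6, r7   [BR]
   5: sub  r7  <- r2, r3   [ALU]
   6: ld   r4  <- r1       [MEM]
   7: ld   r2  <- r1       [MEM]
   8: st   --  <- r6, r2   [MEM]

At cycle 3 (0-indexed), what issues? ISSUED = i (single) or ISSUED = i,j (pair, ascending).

0. and @i0  | RAW r6
1. sll mulh @i1+i2  | 2-wide
2. mul @i3  | no-port MUL/BR
3. beq sub @i4+i5  | 2-wide
4. ld @i6  | no-port MEM/MEM
5. ld @i7  | no-port MEM/MEM
6. st @i8  | tail

ISSUED = 4,5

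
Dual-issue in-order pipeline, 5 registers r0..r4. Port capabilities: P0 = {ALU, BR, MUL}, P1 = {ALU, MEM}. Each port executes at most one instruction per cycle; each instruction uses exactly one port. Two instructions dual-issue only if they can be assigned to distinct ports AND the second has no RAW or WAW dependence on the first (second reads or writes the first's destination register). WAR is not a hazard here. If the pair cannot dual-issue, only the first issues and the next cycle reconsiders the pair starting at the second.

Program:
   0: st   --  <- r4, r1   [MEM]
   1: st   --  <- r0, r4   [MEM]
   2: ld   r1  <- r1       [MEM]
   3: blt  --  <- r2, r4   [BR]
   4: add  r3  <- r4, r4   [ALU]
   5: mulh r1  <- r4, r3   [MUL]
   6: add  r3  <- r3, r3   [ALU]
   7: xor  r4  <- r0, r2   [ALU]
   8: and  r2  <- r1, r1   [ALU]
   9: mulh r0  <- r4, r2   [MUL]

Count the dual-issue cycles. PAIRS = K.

#0 head=0: st i0 no-port MEM/MEM
#1 head=1: st i1 no-port MEM/MEM
#2 head=2: ld+blt i2,i3 pair
#3 head=4: add i4 RAW r3
#4 head=5: mulh+add i5,i6 pair
#5 head=7: xor+and i7,i8 pair
#6 head=9: mulh i9 tail

PAIRS = 3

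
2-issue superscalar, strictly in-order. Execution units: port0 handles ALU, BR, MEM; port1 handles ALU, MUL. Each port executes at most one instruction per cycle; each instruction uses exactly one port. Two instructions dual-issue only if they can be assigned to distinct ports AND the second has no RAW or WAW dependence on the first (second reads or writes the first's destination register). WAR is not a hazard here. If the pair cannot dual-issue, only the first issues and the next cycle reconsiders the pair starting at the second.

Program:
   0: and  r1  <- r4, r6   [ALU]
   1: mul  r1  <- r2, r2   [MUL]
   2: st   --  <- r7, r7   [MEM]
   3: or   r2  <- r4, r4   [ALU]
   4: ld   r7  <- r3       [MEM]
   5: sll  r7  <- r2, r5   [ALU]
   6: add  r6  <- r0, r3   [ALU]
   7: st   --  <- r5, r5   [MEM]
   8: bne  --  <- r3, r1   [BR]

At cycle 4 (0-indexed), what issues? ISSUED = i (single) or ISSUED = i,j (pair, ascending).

[0] i0  and.ALU  -- WAW r1
[1] i1/i2  mul.MUL st.MEM  -- 2-wide
[2] i3/i4  or.ALU ld.MEM  -- 2-wide
[3] i5/i6  sll.ALU add.ALU  -- 2-wide
[4] i7  st.MEM  -- no-port MEM/BR
[5] i8  bne.BR  -- tail

ISSUED = 7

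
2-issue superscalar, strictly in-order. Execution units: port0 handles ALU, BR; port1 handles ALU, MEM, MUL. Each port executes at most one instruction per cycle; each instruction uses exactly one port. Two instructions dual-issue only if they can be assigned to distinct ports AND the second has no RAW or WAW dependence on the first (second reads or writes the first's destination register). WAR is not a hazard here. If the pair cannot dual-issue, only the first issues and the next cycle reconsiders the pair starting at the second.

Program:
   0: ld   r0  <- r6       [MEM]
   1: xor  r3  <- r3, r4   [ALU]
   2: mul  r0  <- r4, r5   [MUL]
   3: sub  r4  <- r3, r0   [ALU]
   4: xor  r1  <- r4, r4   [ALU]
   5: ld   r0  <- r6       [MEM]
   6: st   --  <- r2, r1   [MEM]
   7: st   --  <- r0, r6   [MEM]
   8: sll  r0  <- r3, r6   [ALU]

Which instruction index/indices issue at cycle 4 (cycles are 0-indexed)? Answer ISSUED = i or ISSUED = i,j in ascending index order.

ISSUED = 6

  cy0 -> i0,i1 (ld xor) 2-wide
  cy1 -> i2 (mul) RAW r0
  cy2 -> i3 (sub) RAW r4
  cy3 -> i4,i5 (xor ld) 2-wide
  cy4 -> i6 (st) no-port MEM/MEM
  cy5 -> i7,i8 (st sll) 2-wide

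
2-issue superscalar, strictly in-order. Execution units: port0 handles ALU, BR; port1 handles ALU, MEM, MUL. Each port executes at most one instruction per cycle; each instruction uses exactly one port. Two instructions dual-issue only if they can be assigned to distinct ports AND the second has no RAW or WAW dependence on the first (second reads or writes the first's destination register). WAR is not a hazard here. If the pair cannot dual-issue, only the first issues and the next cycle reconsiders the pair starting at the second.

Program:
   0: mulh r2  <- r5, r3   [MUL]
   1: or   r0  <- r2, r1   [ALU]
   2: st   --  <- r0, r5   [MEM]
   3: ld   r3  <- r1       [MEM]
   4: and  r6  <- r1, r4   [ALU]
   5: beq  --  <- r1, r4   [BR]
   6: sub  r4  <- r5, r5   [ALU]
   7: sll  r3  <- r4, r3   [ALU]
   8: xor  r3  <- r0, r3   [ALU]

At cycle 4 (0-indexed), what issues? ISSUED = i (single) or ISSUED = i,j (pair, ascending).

t=0 i0:mulh ; RAW r2
t=1 i1:or ; RAW r0
t=2 i2:st ; no-port MEM/MEM
t=3 i3,i4:ld/and ; 2-wide
t=4 i5,i6:beq/sub ; 2-wide
t=5 i7:sll ; RAW+WAW r3
t=6 i8:xor ; tail

ISSUED = 5,6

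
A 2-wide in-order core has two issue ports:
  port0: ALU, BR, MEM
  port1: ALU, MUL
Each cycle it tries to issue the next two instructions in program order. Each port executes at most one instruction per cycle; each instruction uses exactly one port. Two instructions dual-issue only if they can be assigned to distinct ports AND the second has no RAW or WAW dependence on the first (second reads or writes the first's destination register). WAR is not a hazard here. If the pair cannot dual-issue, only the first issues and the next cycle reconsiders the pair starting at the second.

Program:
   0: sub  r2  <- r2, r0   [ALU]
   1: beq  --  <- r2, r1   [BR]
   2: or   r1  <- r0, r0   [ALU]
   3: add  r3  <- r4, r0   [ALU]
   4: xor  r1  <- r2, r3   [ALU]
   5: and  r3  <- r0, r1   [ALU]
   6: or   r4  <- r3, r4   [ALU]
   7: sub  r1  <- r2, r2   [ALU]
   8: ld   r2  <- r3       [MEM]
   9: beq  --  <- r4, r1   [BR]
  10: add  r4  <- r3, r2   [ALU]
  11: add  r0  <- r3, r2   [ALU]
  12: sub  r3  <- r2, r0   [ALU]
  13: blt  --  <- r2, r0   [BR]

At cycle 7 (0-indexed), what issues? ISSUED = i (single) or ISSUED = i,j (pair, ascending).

ISSUED = 9,10

0. sub @i0  | RAW r2
1. beq;or @i1,i2  | dual
2. add @i3  | RAW r3
3. xor @i4  | RAW r1
4. and @i5  | RAW r3
5. or;sub @i6,i7  | dual
6. ld @i8  | no-port MEM/BR
7. beq;add @i9,i10  | dual
8. add @i11  | RAW r0
9. sub;blt @i12,i13  | dual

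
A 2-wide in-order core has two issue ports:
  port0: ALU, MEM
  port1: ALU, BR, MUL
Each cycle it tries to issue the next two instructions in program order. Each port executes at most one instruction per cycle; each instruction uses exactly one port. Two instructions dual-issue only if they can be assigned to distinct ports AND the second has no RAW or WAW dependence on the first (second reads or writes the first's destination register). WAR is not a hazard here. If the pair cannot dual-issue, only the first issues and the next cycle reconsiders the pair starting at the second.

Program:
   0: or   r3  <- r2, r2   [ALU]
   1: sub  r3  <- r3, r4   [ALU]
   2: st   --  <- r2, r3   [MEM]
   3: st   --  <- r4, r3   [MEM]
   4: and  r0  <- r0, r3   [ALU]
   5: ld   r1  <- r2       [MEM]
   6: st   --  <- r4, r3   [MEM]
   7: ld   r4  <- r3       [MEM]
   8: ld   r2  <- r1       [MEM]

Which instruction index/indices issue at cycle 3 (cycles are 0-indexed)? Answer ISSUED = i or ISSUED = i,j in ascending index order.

ISSUED = 3,4

0. or.ALU @i0  | RAW+WAW r3
1. sub.ALU @i1  | RAW r3
2. st.MEM @i2  | no-port MEM/MEM
3. st.MEM+and.ALU @i3,i4  | 2-wide
4. ld.MEM @i5  | no-port MEM/MEM
5. st.MEM @i6  | no-port MEM/MEM
6. ld.MEM @i7  | no-port MEM/MEM
7. ld.MEM @i8  | tail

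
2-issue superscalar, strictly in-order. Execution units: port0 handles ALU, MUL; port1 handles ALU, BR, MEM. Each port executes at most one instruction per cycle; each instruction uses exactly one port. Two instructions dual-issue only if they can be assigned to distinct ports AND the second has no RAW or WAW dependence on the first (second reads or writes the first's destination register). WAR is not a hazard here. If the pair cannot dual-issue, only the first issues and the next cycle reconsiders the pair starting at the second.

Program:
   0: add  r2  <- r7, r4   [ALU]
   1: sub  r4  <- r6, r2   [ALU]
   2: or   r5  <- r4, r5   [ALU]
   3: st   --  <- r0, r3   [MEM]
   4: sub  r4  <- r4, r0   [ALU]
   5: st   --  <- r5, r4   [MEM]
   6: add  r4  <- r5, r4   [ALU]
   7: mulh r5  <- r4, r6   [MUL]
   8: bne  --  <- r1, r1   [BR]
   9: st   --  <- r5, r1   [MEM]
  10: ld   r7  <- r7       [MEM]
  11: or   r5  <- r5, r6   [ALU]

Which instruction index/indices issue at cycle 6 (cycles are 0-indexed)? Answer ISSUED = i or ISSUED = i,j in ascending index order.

ISSUED = 9

[0] i0  add.ALU  -- RAW r2
[1] i1  sub.ALU  -- RAW r4
[2] i2,i3  or.ALU;st.MEM  -- pair
[3] i4  sub.ALU  -- RAW r4
[4] i5,i6  st.MEM;add.ALU  -- pair
[5] i7,i8  mulh.MUL;bne.BR  -- pair
[6] i9  st.MEM  -- no-port MEM/MEM
[7] i10,i11  ld.MEM;or.ALU  -- pair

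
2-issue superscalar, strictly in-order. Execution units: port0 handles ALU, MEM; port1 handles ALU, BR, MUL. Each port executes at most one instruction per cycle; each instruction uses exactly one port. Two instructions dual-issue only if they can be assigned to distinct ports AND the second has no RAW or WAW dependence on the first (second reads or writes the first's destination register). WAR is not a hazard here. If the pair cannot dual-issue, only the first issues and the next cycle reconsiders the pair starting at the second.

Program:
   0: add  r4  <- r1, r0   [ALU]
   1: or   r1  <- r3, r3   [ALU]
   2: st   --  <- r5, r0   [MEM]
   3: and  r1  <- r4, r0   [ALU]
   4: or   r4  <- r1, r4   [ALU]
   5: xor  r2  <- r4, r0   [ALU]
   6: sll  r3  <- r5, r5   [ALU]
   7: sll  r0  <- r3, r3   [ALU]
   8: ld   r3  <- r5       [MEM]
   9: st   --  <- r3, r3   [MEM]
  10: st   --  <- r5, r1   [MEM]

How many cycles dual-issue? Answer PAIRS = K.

PAIRS = 4

#0 head=0: add.ALU+or.ALU i0/i1 dual
#1 head=2: st.MEM+and.ALU i2/i3 dual
#2 head=4: or.ALU i4 RAW r4
#3 head=5: xor.ALU+sll.ALU i5/i6 dual
#4 head=7: sll.ALU+ld.MEM i7/i8 dual
#5 head=9: st.MEM i9 no-port MEM/MEM
#6 head=10: st.MEM i10 tail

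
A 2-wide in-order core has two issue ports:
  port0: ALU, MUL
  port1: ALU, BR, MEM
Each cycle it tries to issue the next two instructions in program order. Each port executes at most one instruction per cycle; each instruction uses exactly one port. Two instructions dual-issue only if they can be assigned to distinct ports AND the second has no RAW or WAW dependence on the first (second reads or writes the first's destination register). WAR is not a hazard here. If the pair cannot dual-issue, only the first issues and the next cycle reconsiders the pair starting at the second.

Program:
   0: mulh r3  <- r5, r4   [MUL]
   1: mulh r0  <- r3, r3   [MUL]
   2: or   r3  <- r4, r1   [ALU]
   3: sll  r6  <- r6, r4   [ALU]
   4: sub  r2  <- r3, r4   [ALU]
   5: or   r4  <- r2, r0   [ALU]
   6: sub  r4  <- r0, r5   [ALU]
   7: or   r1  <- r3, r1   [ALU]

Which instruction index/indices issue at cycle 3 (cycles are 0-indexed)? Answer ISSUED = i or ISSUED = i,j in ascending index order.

ISSUED = 5

#0 head=0: mulh i0 no-port MUL/MUL
#1 head=1: mulh;or i1+i2 pair
#2 head=3: sll;sub i3+i4 pair
#3 head=5: or i5 WAW r4
#4 head=6: sub;or i6+i7 pair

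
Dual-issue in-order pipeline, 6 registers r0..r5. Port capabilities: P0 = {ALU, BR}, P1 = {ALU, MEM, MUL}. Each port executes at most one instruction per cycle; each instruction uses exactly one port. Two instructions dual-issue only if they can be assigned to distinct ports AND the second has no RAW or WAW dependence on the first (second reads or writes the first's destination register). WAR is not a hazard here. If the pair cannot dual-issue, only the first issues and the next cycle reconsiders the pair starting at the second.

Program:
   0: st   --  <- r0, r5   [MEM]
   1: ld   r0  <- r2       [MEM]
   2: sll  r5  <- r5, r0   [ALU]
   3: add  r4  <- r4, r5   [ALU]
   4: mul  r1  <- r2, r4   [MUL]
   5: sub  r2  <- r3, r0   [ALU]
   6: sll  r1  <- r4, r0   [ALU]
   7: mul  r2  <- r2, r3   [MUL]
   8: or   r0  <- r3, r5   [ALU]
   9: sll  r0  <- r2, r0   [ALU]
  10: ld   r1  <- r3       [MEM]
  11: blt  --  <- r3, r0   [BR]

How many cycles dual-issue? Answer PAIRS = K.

PAIRS = 3

0. st.MEM @i0  | no-port MEM/MEM
1. ld.MEM @i1  | RAW r0
2. sll.ALU @i2  | RAW r5
3. add.ALU @i3  | RAW r4
4. mul.MUL+sub.ALU @i4+i5  | dual
5. sll.ALU+mul.MUL @i6+i7  | dual
6. or.ALU @i8  | RAW+WAW r0
7. sll.ALU+ld.MEM @i9+i10  | dual
8. blt.BR @i11  | tail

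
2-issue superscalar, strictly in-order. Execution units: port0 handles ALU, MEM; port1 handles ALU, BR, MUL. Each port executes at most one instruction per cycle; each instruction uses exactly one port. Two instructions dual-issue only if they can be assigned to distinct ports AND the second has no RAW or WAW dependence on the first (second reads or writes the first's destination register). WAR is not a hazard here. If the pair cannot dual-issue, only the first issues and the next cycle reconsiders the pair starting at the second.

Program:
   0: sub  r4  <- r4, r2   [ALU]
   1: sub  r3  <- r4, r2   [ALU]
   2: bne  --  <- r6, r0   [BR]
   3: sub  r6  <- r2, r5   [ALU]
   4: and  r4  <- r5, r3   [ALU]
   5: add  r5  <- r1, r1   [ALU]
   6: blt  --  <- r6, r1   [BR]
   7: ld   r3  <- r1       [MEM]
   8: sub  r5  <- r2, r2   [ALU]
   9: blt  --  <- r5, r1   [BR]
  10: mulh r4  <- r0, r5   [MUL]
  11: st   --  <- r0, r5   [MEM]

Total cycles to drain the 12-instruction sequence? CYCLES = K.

CYCLES = 7

[0] i0  sub  -- RAW r4
[1] i1&i2  sub+bne  -- pair
[2] i3&i4  sub+and  -- pair
[3] i5&i6  add+blt  -- pair
[4] i7&i8  ld+sub  -- pair
[5] i9  blt  -- no-port BR/MUL
[6] i10&i11  mulh+st  -- pair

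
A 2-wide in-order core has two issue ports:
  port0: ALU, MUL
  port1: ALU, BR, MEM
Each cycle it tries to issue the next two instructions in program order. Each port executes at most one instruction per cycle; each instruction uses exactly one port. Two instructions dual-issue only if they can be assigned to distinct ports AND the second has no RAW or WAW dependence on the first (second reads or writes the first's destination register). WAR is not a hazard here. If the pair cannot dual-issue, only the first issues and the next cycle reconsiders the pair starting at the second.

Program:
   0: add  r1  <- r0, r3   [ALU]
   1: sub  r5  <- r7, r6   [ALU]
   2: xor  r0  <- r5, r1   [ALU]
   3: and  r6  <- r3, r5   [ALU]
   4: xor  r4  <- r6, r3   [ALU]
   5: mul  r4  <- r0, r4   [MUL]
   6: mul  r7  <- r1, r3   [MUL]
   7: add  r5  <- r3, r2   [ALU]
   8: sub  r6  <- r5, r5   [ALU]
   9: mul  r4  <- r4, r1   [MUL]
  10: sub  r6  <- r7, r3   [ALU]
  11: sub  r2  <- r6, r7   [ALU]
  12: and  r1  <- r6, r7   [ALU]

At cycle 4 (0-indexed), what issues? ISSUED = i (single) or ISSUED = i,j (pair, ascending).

c0: i0+i1 add.ALU/sub.ALU  2-wide
c1: i2+i3 xor.ALU/and.ALU  2-wide
c2: i4 xor.ALU  RAW+WAW r4
c3: i5 mul.MUL  no-port MUL/MUL
c4: i6+i7 mul.MUL/add.ALU  2-wide
c5: i8+i9 sub.ALU/mul.MUL  2-wide
c6: i10 sub.ALU  RAW r6
c7: i11+i12 sub.ALU/and.ALU  2-wide

ISSUED = 6,7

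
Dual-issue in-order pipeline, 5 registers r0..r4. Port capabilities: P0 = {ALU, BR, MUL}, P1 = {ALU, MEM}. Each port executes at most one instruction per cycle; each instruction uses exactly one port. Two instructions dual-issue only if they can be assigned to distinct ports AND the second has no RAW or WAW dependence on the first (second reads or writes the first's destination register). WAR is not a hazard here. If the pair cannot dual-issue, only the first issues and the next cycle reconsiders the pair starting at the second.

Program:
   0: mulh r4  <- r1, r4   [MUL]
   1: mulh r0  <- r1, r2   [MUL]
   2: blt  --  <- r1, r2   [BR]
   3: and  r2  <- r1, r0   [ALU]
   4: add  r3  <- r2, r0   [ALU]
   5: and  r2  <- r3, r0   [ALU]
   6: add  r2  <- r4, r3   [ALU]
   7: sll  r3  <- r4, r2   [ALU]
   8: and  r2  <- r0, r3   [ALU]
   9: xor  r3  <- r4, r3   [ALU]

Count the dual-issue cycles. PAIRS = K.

#0 head=0: mulh.MUL i0 no-port MUL/MUL
#1 head=1: mulh.MUL i1 no-port MUL/BR
#2 head=2: blt.BR/and.ALU i2&i3 dual
#3 head=4: add.ALU i4 RAW r3
#4 head=5: and.ALU i5 WAW r2
#5 head=6: add.ALU i6 RAW r2
#6 head=7: sll.ALU i7 RAW r3
#7 head=8: and.ALU/xor.ALU i8&i9 dual

PAIRS = 2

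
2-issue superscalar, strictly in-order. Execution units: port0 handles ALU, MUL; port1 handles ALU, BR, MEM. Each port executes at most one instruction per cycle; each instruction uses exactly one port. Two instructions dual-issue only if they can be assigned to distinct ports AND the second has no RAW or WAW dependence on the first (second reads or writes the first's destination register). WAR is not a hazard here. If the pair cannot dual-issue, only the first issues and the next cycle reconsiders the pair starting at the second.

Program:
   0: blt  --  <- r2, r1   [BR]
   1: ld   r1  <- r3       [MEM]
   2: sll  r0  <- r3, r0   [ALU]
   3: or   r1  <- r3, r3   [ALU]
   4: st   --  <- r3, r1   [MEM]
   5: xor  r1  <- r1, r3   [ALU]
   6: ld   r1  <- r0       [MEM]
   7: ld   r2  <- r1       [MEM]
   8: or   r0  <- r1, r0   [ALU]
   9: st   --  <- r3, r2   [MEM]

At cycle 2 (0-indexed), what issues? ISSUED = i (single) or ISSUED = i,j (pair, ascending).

ISSUED = 3

0. blt.BR @i0  | no-port BR/MEM
1. ld.MEM+sll.ALU @i1+i2  | pair
2. or.ALU @i3  | RAW r1
3. st.MEM+xor.ALU @i4+i5  | pair
4. ld.MEM @i6  | no-port MEM/MEM
5. ld.MEM+or.ALU @i7+i8  | pair
6. st.MEM @i9  | tail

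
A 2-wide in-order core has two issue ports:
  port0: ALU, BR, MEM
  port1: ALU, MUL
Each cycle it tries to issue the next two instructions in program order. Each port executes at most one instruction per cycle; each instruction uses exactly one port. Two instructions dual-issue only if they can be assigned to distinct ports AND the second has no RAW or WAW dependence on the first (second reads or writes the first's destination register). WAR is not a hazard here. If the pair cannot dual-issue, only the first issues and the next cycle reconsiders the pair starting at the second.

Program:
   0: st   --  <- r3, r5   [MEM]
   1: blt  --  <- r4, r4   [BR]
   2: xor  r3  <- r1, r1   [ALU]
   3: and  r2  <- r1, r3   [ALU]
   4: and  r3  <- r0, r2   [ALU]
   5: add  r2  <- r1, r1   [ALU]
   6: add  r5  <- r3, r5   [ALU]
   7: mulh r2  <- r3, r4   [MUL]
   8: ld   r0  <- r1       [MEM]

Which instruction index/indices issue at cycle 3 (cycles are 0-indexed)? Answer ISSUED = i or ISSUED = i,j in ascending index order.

ISSUED = 4,5

c0: i0 st  no-port MEM/BR
c1: i1+i2 blt+xor  2-wide
c2: i3 and  RAW r2
c3: i4+i5 and+add  2-wide
c4: i6+i7 add+mulh  2-wide
c5: i8 ld  tail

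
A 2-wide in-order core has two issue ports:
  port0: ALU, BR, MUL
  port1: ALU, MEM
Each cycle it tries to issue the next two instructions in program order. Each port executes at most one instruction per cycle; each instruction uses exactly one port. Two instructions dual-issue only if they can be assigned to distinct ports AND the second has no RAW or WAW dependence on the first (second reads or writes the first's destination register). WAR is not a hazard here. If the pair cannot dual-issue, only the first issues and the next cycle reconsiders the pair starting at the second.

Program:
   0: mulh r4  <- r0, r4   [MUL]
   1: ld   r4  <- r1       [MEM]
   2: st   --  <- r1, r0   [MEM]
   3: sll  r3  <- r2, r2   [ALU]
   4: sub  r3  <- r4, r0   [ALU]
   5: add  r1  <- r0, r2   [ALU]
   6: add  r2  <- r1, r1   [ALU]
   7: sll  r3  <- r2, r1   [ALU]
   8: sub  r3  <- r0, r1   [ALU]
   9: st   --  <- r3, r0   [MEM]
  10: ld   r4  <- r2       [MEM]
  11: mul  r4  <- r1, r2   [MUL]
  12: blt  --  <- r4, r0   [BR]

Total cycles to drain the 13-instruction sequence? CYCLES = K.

CYCLES = 11

t=0 i0:mulh.MUL ; WAW r4
t=1 i1:ld.MEM ; no-port MEM/MEM
t=2 i2&i3:st.MEM sll.ALU ; dual
t=3 i4&i5:sub.ALU add.ALU ; dual
t=4 i6:add.ALU ; RAW r2
t=5 i7:sll.ALU ; WAW r3
t=6 i8:sub.ALU ; RAW r3
t=7 i9:st.MEM ; no-port MEM/MEM
t=8 i10:ld.MEM ; WAW r4
t=9 i11:mul.MUL ; no-port MUL/BR
t=10 i12:blt.BR ; tail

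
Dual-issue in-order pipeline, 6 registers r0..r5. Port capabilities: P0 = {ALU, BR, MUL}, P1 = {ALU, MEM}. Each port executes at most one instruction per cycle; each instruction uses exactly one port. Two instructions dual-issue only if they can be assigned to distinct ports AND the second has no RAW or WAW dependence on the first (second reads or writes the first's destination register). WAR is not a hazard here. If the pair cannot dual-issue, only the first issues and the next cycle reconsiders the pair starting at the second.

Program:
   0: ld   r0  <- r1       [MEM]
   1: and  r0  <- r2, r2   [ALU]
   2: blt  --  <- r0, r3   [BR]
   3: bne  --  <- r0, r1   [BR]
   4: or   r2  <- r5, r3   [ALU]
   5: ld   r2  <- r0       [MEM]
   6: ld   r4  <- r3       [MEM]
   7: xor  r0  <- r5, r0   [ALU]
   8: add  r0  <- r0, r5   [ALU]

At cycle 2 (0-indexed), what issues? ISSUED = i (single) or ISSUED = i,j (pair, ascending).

ISSUED = 2

c0: i0 ld.MEM  WAW r0
c1: i1 and.ALU  RAW r0
c2: i2 blt.BR  no-port BR/BR
c3: i3&i4 bne.BR;or.ALU  pair
c4: i5 ld.MEM  no-port MEM/MEM
c5: i6&i7 ld.MEM;xor.ALU  pair
c6: i8 add.ALU  tail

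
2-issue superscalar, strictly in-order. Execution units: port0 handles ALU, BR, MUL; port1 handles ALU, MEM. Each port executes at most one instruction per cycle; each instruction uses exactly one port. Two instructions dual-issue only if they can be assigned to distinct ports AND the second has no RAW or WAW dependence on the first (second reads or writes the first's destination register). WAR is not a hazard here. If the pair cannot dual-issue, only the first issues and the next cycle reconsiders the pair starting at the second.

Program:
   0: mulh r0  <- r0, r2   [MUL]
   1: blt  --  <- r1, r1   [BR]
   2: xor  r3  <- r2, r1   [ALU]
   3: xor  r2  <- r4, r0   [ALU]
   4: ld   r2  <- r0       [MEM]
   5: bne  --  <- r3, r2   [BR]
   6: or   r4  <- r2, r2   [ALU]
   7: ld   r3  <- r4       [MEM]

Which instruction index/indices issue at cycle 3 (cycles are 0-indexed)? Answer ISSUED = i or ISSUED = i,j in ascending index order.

#0 head=0: mulh.MUL i0 no-port MUL/BR
#1 head=1: blt.BR/xor.ALU i1+i2 pair
#2 head=3: xor.ALU i3 WAW r2
#3 head=4: ld.MEM i4 RAW r2
#4 head=5: bne.BR/or.ALU i5+i6 pair
#5 head=7: ld.MEM i7 tail

ISSUED = 4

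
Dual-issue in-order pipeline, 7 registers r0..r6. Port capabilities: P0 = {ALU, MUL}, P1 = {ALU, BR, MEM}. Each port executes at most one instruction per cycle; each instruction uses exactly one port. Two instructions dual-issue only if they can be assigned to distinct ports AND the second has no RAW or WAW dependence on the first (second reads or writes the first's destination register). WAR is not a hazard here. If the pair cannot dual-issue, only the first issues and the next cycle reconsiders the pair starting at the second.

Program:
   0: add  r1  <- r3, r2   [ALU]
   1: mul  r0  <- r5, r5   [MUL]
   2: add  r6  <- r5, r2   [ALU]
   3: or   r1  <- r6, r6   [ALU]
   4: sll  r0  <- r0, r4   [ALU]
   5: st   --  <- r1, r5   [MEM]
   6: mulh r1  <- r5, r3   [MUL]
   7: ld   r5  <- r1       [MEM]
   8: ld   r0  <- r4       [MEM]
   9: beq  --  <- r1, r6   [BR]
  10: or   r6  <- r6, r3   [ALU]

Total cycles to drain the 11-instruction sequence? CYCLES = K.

CYCLES = 7

[0] i0+i1  add;mul  -- dual
[1] i2  add  -- RAW r6
[2] i3+i4  or;sll  -- dual
[3] i5+i6  st;mulh  -- dual
[4] i7  ld  -- no-port MEM/MEM
[5] i8  ld  -- no-port MEM/BR
[6] i9+i10  beq;or  -- dual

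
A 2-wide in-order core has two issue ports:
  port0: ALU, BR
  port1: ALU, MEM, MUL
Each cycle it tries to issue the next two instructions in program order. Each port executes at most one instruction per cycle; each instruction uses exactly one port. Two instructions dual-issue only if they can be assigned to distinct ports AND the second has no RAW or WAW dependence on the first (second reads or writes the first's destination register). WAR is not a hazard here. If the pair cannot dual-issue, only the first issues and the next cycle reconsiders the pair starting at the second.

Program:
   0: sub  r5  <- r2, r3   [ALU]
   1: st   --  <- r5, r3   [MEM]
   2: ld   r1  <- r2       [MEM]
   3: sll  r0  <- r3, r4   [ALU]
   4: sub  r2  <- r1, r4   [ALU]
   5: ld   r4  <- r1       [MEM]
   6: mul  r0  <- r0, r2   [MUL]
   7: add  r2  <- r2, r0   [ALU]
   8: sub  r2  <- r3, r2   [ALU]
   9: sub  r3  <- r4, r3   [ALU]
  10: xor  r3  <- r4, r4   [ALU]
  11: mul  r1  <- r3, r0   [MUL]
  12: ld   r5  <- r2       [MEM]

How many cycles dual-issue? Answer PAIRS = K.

0. sub.ALU @i0  | RAW r5
1. st.MEM @i1  | no-port MEM/MEM
2. ld.MEM sll.ALU @i2/i3  | dual
3. sub.ALU ld.MEM @i4/i5  | dual
4. mul.MUL @i6  | RAW r0
5. add.ALU @i7  | RAW+WAW r2
6. sub.ALU sub.ALU @i8/i9  | dual
7. xor.ALU @i10  | RAW r3
8. mul.MUL @i11  | no-port MUL/MEM
9. ld.MEM @i12  | tail

PAIRS = 3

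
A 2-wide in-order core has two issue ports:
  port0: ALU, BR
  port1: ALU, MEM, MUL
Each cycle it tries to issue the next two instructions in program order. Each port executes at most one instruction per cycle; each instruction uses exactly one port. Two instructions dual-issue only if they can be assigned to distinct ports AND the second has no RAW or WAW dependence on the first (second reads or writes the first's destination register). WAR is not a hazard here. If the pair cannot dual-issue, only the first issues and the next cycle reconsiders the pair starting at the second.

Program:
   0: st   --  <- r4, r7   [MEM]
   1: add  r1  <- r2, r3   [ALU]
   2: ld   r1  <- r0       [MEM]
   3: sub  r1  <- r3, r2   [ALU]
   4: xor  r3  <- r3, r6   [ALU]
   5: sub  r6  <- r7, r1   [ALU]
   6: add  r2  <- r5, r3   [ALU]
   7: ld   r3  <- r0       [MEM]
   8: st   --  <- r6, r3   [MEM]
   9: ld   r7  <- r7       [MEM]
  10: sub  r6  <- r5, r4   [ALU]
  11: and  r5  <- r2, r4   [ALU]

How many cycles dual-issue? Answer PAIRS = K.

  cy0 -> i0/i1 (st+add) pair
  cy1 -> i2 (ld) WAW r1
  cy2 -> i3/i4 (sub+xor) pair
  cy3 -> i5/i6 (sub+add) pair
  cy4 -> i7 (ld) no-port MEM/MEM
  cy5 -> i8 (st) no-port MEM/MEM
  cy6 -> i9/i10 (ld+sub) pair
  cy7 -> i11 (and) tail

PAIRS = 4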